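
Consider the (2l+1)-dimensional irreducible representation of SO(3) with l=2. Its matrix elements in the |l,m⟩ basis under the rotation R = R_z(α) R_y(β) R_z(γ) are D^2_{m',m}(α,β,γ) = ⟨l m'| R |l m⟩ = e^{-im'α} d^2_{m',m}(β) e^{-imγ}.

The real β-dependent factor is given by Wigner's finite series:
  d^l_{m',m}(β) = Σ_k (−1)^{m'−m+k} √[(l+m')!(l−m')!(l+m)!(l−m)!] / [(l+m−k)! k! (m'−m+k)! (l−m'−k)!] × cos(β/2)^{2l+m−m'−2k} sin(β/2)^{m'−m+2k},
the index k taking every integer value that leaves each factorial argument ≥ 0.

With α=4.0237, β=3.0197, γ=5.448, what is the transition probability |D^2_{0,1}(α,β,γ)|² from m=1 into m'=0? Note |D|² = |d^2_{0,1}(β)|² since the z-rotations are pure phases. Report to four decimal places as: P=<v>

P=0.0218

First d^2_{0,1}(β=3.0197), then the phase factors e^{-i(0)α} and e^{-i(1)γ}:
c=cos(3.0197/2)=0.060909, s=sin(3.0197/2)=0.998143; N=√[2·2·6·1]=4.898979
The bounds max(0,m−m')=1 and min(l+m,l−m')=2 give 2 terms
  k=1: (−1)^0·4.8990/(2)·0.0609^3·0.9981^1 = +0.000552
  k=2: (−1)^1·4.8990/(2)·0.0609^1·0.9981^3 = -0.148366
d^2_{0,1}(3.0197) = +0.000552 -0.148366 = -0.147813
|D^2_{0,1}|² = |d^2_{0,1}(β)|² = (-0.147813)² = 0.021849 (the z-rotation phases have unit modulus)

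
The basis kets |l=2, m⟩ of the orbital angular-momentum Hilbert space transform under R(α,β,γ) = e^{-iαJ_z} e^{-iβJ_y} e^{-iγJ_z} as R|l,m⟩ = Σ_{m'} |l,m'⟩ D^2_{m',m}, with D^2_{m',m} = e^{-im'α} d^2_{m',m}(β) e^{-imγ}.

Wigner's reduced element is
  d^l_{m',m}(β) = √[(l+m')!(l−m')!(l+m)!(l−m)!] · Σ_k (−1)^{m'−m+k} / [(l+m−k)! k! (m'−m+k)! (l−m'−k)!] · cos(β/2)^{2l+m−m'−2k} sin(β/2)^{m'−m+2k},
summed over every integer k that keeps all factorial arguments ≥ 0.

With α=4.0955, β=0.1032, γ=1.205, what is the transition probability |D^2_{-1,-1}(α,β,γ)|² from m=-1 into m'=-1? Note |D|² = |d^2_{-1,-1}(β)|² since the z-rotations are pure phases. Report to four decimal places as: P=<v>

P=0.9736

Split into d^2_{-1,-1}(β=0.1032) × two z-phases.
With c≡cos(β/2)=0.998669 and s≡sin(β/2)=0.051577, N=[1·6·1·6]^{1/2}=6.000000
Admissible k: 0..1 (factorial args all ≥0)
  k=0: (−1)^0·6.0000/(6)·0.9987^4·0.0516^0 = +0.994687
  k=1: (−1)^1·6.0000/(2)·0.9987^2·0.0516^2 = -0.007959
d^2_{-1,-1}(0.1032) = +0.994687 -0.007959 = +0.986727
|D^2_{-1,-1}|² = |d^2_{-1,-1}(β)|² = (+0.986727)² = 0.973631 (the z-rotation phases have unit modulus)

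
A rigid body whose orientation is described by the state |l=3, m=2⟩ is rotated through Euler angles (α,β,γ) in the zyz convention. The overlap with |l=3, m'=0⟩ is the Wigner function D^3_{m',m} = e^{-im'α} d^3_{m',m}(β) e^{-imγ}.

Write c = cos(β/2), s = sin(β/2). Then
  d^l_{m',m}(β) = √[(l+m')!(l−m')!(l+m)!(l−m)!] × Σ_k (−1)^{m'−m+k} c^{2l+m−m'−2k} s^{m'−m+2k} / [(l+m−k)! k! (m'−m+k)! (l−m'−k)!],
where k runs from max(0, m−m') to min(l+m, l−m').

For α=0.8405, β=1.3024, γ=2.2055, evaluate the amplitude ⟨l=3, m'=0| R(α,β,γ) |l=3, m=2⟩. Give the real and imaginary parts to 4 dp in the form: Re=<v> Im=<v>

Re=-0.1002 Im=0.3224

First d^3_{0,2}(β=1.3024), then the phase factors e^{-i(0)α} and e^{-i(2)γ}:
c=cos(1.3024/2)=0.795357, s=sin(1.3024/2)=0.606141; N=√[6·6·120·1]=65.726707
k∈{2,3} keeps every argument non-negative
  k=2: (−1)^0·65.7267/(12)·0.7954^4·0.6061^2 = +0.805298
  k=3: (−1)^1·65.7267/(12)·0.7954^2·0.6061^4 = -0.467714
d^3_{0,2}(1.3024) = +0.805298 -0.467714 = +0.337584
Attach z-rotation phases: D = e^{-i(0)(0.8405)}·(+0.337584)·e^{-i(2)(2.2055)} = -0.100211+0.322368i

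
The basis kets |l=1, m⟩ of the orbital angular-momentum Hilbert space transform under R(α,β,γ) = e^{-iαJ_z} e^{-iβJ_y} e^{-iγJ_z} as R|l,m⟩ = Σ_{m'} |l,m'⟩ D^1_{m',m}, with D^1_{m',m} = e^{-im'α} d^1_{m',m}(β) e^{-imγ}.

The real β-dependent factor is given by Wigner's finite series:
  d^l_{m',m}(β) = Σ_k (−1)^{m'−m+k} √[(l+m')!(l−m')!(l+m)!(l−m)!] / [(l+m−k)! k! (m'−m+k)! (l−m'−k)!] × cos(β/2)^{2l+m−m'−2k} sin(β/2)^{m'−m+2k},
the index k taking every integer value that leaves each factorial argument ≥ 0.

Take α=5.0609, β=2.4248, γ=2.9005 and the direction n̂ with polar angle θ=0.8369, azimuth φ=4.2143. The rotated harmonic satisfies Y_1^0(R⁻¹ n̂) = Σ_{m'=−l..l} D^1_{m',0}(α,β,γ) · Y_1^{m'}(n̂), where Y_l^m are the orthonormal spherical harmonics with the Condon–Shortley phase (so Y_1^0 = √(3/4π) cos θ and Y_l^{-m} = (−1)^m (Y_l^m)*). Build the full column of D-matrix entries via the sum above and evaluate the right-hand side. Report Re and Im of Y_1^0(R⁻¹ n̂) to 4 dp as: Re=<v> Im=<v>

Need the full column D^1_{m',0} for m'=−1..1 at α=5.0609, β=2.4248, γ=2.9005.
cos(β/2)=0.350773, sin(β/2)=0.936461
d^1_{-1,0}: single k=1 term ⇒ +0.464548;  D = +0.158643-0.436620i
d^1_{0,0}: k∈[0..1] ⇒ +0.123042 -0.876958 = -0.753917;  D = -0.753917+0.000000i
d^1_{1,0}: single k=0 term ⇒ -0.464548;  D = -0.158643-0.436620i
Y_1^{m'}(θ=0.8369,φ=4.2143) and Σ D·Y over m':
  (+0.1586-0.4366i)·(-0.1226+0.2254i)  (-0.7539+0.0000i)·(+0.3273+0.0000i)  (-0.1586-0.4366i)·(+0.1226+0.2254i)
Y_1^0(R⁻¹ n̂) = -0.088796+0.000000i

Re=-0.0888 Im=0.0000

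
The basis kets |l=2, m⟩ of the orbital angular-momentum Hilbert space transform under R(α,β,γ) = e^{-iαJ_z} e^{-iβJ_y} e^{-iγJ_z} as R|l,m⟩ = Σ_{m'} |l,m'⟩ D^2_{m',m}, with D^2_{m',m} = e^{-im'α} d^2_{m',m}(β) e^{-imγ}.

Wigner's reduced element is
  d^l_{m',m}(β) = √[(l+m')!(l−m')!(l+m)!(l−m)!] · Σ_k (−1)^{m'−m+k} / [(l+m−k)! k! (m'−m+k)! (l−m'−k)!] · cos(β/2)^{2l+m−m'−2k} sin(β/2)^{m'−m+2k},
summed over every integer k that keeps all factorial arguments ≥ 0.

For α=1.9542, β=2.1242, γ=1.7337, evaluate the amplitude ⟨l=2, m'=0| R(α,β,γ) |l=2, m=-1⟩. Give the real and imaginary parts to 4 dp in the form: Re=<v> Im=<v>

Re=-0.0888 Im=0.5404

First d^2_{0,-1}(β=2.1242), then the phase factors e^{-i(0)α} and e^{-i(-1)γ}:
c=cos(2.1242/2)=0.487039, s=sin(2.1242/2)=0.873380; N=√[2·2·1·6]=4.898979
The bounds max(0,m−m')=0 and min(l+m,l−m')=1 give 2 terms
  k=0: (−1)^1·4.8990/(2)·0.4870^3·0.8734^1 = -0.247156
  k=1: (−1)^2·4.8990/(2)·0.4870^1·0.8734^3 = +0.794785
d^2_{0,-1}(2.1242) = -0.247156 +0.794785 = +0.547629
Attach z-rotation phases: D = e^{-i(0)(1.9542)}·(+0.547629)·e^{-i(-1)(1.7337)} = -0.088817+0.540379i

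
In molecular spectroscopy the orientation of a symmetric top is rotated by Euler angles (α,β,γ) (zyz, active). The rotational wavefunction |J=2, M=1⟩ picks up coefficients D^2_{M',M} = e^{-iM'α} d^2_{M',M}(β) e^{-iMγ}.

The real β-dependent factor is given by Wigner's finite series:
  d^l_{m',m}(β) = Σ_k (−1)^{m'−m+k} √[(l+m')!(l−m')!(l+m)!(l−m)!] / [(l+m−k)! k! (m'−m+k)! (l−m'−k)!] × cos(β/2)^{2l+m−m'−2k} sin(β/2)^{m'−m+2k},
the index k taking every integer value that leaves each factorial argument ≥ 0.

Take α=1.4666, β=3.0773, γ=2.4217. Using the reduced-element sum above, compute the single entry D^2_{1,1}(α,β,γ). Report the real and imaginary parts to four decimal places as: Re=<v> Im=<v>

D^2_{1,1}(1.4666,3.0773,2.4217) = e^{-i·1·1.4666}·d^2_{1,1}(3.0773)·e^{-i·1·2.4217}. Compute d first:
With c≡cos(β/2)=0.032141 and s≡sin(β/2)=0.999483, N=[6·1·6·1]^{1/2}=6.000000
Admissible k: 0..1 (factorial args all ≥0)
  k=0: (−1)^0·6.0000/(6)·0.0321^4·0.9995^0 = +0.000001
  k=1: (−1)^1·6.0000/(2)·0.0321^2·0.9995^2 = -0.003096
d^2_{1,1}(3.0773) = +0.000001 -0.003096 = -0.003095
D = (+0.104008-0.994576i)·(-0.003095)·(-0.751877-0.659304i) = +0.002271-0.002102i

Re=0.0023 Im=-0.0021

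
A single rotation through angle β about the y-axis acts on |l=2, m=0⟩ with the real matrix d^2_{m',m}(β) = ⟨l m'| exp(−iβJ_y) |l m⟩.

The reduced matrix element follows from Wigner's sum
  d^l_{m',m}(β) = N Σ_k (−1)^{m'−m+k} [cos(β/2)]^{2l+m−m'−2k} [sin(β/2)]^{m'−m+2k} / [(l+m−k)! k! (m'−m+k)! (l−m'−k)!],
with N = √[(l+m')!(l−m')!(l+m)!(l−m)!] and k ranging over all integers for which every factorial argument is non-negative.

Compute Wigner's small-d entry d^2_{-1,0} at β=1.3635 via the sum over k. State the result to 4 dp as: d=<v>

d=0.2467

d^2_{-1,0}(β=1.3635) via Wigner's sum:
c=cos(1.3635/2)=0.776471, s=sin(1.3635/2)=0.630153; N=√[1·6·2·2]=4.898979
Admissible k: 1..2 (factorial args all ≥0)
  k=1: (−1)^0·4.8990/(2)·0.7765^3·0.6302^1 = +0.722599
  k=2: (−1)^1·4.8990/(2)·0.7765^1·0.6302^3 = -0.475925
d^2_{-1,0}(1.3635) = +0.722599 -0.475925 = +0.246674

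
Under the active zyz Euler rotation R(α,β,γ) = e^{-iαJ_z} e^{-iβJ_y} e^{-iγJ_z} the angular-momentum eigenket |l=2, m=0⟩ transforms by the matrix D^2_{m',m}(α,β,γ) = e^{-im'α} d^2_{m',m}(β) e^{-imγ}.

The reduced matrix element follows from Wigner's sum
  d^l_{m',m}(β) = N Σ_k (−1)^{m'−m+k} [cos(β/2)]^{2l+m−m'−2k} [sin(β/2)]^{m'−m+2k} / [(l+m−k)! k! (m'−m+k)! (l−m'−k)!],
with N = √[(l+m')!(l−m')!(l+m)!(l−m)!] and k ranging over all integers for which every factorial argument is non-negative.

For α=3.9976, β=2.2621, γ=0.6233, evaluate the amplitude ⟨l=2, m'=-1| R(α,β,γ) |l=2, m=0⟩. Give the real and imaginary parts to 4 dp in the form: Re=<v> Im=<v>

D^2_{-1,0}(3.9976,2.2621,0.6233) = e^{-i·-1·3.9976}·d^2_{-1,0}(2.2621)·e^{-i·0·0.6233}. Compute d first:
With c≡cos(β/2)=0.425710 and s≡sin(β/2)=0.904860, N=[1·6·2·2]^{1/2}=4.898979
The bounds max(0,m−m')=1 and min(l+m,l−m')=2 give 2 terms
  k=1: (−1)^0·4.8990/(2)·0.4257^3·0.9049^1 = +0.171001
  k=2: (−1)^1·4.8990/(2)·0.4257^1·0.9049^3 = -0.772562
d^2_{-1,0}(2.2621) = +0.171001 -0.772562 = -0.601561
Phases: e^{-i·(-1)·3.9976}=-0.655458-0.755232i, e^{-i·(0)·0.6233}=+1.000000+0.000000i ⇒ D=+0.394298+0.454318i

Re=0.3943 Im=0.4543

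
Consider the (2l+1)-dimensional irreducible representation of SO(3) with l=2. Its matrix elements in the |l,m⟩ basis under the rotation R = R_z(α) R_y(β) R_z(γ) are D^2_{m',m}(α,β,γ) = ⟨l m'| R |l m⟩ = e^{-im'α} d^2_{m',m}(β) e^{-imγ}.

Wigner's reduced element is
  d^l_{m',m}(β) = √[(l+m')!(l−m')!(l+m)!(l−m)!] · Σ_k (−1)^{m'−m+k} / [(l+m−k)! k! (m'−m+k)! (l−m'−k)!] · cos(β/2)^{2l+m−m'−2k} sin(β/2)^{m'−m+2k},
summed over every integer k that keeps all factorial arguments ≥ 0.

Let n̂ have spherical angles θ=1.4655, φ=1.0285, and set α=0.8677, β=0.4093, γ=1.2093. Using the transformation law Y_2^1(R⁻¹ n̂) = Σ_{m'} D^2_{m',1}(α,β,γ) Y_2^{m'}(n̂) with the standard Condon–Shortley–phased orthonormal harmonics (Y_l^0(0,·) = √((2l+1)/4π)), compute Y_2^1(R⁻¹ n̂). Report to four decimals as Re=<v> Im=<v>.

Re=-0.1703 Im=0.2811

Need the full column D^2_{m',1} for m'=−2..2 at α=0.8677, β=0.4093, γ=1.2093.
cos(β/2)=0.979132, sin(β/2)=0.203224
d^2_{-2,1}: single k=3 term ⇒ +0.016436;  D = +0.014213+0.008254i
d^2_{-1,1}: k∈[2..3] ⇒ +0.118783 -0.001706 = +0.117078;  D = +0.110313-0.039220i
d^2_{0,1}: k∈[1..2] ⇒ +0.467278 -0.020130 = +0.447148;  D = +0.158145-0.418248i
d^2_{1,1}: k∈[0..1] ⇒ +0.919105 -0.118783 = +0.800322;  D = -0.388044-0.699955i
d^2_{2,1}: single k=0 term ⇒ -0.381531;  D = +0.374160+0.074636i
Y_2^{m'}(θ=1.4655,φ=1.0285) and Σ D·Y over m':
  (+0.0142+0.0083i)·(-0.1785-0.3377i)  (+0.1103-0.0392i)·(+0.0417-0.0692i)  (+0.1581-0.4182i)·(-0.3049+0.0000i)  (-0.3880-0.7000i)·(-0.0417-0.0692i)  (+0.3742+0.0746i)·(-0.1785+0.3377i)
Y_2^1(R⁻¹ n̂) = -0.170324+0.281055i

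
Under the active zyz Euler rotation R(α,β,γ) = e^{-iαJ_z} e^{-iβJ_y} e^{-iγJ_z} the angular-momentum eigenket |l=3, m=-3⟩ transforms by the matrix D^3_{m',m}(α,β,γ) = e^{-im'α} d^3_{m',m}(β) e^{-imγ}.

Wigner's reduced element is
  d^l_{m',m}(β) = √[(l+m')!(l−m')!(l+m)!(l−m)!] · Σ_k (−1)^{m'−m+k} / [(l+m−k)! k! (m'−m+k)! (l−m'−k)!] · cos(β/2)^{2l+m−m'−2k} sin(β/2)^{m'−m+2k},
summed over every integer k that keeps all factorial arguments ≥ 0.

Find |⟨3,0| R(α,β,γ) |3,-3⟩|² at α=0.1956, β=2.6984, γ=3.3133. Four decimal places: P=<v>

P=0.0019

D^3_{0,-3}(0.1956,2.6984,3.3133) = e^{-i·0·0.1956}·d^3_{0,-3}(2.6984)·e^{-i·-3·3.3133}. Compute d first:
c=cos(2.6984/2)=0.219787, s=sin(2.6984/2)=0.975548; N=√[6·6·1·720]=160.996894
k∈{0} keeps every argument non-negative
  k=0: (−1)^3·160.9969/(36)·0.2198^3·0.9755^3 = -0.044083
d^3_{0,-3}(2.6984) = -0.044083
|D^3_{0,-3}|² = |d^3_{0,-3}(β)|² = (-0.044083)² = 0.001943 (the z-rotation phases have unit modulus)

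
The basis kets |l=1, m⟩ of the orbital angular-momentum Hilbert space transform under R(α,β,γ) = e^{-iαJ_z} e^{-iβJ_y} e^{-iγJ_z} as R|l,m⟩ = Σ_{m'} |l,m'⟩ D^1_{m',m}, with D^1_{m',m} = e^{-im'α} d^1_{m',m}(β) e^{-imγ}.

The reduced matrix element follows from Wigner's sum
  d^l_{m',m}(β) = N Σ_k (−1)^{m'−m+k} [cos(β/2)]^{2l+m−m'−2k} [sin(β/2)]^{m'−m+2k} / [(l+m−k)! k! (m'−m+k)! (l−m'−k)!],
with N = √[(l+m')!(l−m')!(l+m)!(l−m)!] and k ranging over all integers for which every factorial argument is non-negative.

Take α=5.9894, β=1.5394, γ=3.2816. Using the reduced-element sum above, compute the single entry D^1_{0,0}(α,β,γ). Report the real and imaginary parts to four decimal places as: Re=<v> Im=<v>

Re=0.0314 Im=0.0000

First d^1_{0,0}(β=1.5394), then the phase factors e^{-i(0)α} and e^{-i(0)γ}:
Half-angle: c=0.718119, s=0.695920. N=√(1·1·1·1)=1.000000
k: max(0,(0)−(0))=0 … min(1+(0),1−(0))=1
  k=0: (−1)^0·1.0000/(1)·0.7181^2·0.6959^0 = +0.515696
  k=1: (−1)^1·1.0000/(1)·0.7181^0·0.6959^2 = -0.484304
d^1_{0,0}(1.5394) = +0.515696 -0.484304 = +0.031391
D = (+1.000000+0.000000i)·(+0.031391)·(+1.000000+0.000000i) = +0.031391+0.000000i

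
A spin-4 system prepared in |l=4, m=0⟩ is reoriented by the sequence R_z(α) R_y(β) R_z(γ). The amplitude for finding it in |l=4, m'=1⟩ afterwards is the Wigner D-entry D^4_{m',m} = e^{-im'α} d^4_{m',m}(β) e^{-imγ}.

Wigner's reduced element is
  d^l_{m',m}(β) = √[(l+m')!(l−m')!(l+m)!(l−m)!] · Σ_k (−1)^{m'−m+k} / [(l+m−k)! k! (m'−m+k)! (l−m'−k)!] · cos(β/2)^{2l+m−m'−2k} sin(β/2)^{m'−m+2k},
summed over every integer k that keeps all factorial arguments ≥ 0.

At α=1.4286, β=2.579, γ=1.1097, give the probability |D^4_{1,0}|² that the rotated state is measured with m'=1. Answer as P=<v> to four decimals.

D^4_{1,0}(1.4286,2.579,1.1097) = e^{-i·1·1.4286}·d^4_{1,0}(2.579)·e^{-i·0·1.1097}. Compute d first:
c=cos(2.579/2)=0.277601, s=sin(2.579/2)=0.960696; N=√[120·6·24·24]=643.987578
k∈{0,1,2,3} keeps every argument non-negative
  k=0: (−1)^1·643.9876/(144)·0.2776^7·0.9607^1 = -0.000546
  k=1: (−1)^2·643.9876/(24)·0.2776^5·0.9607^3 = +0.039222
  k=2: (−1)^3·643.9876/(24)·0.2776^3·0.9607^5 = -0.469744
  k=3: (−1)^4·643.9876/(144)·0.2776^1·0.9607^7 = +0.937647
d^4_{1,0}(2.579) = -0.000546 +0.039222 -0.469744 +0.937647 = +0.506580
|D^4_{1,0}|² = |d^4_{1,0}(β)|² = (+0.506580)² = 0.256623 (the z-rotation phases have unit modulus)

P=0.2566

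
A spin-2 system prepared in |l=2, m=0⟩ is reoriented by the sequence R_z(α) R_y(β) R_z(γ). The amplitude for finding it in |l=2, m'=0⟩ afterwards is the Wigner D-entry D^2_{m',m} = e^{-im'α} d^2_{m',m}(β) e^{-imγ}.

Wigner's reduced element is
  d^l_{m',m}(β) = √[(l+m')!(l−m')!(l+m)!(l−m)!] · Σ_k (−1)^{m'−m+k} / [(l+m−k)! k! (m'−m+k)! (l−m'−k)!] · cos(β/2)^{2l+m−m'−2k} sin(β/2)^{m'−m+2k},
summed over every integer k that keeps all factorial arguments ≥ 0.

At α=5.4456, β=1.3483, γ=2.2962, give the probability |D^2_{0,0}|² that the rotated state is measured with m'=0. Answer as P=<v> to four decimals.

Split into d^2_{0,0}(β=1.3483) × two z-phases.
With c≡cos(β/2)=0.781238 and s≡sin(β/2)=0.624233, N=[2·2·2·2]^{1/2}=4.000000
Admissible k: 0..2 (factorial args all ≥0)
  k=0: (−1)^0·4.0000/(4)·0.7812^4·0.6242^0 = +0.372506
  k=1: (−1)^1·4.0000/(1)·0.7812^2·0.6242^2 = -0.951307
  k=2: (−1)^2·4.0000/(4)·0.7812^0·0.6242^4 = +0.151841
d^2_{0,0}(1.3483) = +0.372506 -0.951307 +0.151841 = -0.426960
|D^2_{0,0}|² = |d^2_{0,0}(β)|² = (-0.426960)² = 0.182295 (the z-rotation phases have unit modulus)

P=0.1823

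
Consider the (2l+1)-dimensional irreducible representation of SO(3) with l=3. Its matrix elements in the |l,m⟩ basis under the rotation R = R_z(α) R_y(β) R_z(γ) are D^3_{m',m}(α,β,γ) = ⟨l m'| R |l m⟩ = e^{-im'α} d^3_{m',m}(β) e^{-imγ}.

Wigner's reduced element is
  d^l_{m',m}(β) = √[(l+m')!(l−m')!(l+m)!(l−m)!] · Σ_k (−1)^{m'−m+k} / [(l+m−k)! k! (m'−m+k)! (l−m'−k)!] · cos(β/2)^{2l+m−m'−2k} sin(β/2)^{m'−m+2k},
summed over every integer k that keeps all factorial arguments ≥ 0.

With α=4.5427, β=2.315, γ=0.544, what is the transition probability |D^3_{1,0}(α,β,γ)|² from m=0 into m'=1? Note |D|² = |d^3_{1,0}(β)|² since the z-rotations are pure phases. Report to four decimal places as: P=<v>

P=0.1700

D^3_{1,0}(4.5427,2.315,0.544) = e^{-i·1·4.5427}·d^3_{1,0}(2.315)·e^{-i·0·0.544}. Compute d first:
With c≡cos(β/2)=0.401630 and s≡sin(β/2)=0.915802, N=[24·2·6·6]^{1/2}=41.569219
k∈{0,1,2} keeps every argument non-negative
  k=0: (−1)^1·41.5692/(12)·0.4016^5·0.9158^1 = -0.033153
  k=1: (−1)^2·41.5692/(4)·0.4016^3·0.9158^3 = +0.517125
  k=2: (−1)^3·41.5692/(12)·0.4016^1·0.9158^5 = -0.896241
d^3_{1,0}(2.315) = -0.033153 +0.517125 -0.896241 = -0.412269
|D^3_{1,0}|² = |d^3_{1,0}(β)|² = (-0.412269)² = 0.169965 (the z-rotation phases have unit modulus)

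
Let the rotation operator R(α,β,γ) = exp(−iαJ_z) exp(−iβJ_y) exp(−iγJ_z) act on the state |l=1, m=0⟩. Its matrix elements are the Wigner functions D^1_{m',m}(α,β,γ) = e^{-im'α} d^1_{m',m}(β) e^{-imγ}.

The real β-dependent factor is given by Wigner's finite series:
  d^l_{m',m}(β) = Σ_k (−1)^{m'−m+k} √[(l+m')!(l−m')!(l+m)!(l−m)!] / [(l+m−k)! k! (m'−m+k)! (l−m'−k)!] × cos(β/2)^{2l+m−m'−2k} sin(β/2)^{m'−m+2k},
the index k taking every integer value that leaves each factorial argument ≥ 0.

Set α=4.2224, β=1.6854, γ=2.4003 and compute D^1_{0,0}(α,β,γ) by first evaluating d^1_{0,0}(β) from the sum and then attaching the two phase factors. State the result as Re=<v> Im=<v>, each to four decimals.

Re=-0.1144 Im=0.0000

First d^1_{0,0}(β=1.6854), then the phase factors e^{-i(0)α} and e^{-i(0)γ}:
c=cos(1.6854/2)=0.665450, s=sin(1.6854/2)=0.746443; N=√[1·1·1·1]=1.000000
k∈{0,1} keeps every argument non-negative
  k=0: (−1)^0·1.0000/(1)·0.6654^2·0.7464^0 = +0.442824
  k=1: (−1)^1·1.0000/(1)·0.6654^0·0.7464^2 = -0.557176
d^1_{0,0}(1.6854) = +0.442824 -0.557176 = -0.114353
Phases: e^{-i·(0)·4.2224}=+1.000000+0.000000i, e^{-i·(0)·2.4003}=+1.000000+0.000000i ⇒ D=-0.114353+0.000000i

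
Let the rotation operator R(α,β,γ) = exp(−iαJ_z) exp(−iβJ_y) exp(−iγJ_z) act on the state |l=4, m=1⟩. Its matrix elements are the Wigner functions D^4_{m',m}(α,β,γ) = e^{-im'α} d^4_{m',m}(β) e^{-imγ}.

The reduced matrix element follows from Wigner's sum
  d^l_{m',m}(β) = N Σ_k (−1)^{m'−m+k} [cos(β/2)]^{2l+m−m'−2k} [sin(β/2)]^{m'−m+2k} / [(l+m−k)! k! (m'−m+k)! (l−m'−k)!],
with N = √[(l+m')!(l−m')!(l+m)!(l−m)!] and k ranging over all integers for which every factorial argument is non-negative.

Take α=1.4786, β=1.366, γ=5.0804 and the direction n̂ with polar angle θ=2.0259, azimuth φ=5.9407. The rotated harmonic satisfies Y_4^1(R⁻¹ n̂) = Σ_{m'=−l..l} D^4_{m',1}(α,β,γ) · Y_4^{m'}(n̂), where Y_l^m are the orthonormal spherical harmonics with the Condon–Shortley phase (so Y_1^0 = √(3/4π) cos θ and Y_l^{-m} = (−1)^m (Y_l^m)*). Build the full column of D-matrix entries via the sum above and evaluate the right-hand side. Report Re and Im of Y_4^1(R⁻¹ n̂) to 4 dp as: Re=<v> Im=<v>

Re=-0.3232 Im=-0.0157

Need the full column D^4_{m',1} for m'=−4..4 at α=1.4786, β=1.366, γ=5.0804.
cos(β/2)=0.775683, sin(β/2)=0.631123
d^4_{-4,1}: single k=5 term ⇒ +0.349717;  D = +0.234981+0.259009i
d^4_{-3,1}: k∈[4..5] ⇒ +0.759821 -0.301802 = +0.458019;  D = +0.366113-0.275214i
d^4_{-2,1}: k∈[3..5] ⇒ +0.998338 -0.991353 +0.131256 = +0.138241;  D = -0.072540-0.117679i
d^4_{-1,1}: k∈[2..5] ⇒ +0.867627 -1.723113 +0.570352 -0.025172 = -0.310305;  D = +0.278021-0.137817i
d^4_{0,1}: k∈[1..4] ⇒ +0.476890 -1.894214 +1.253974 -0.138356 = -0.301705;  D = -0.108542-0.281505i
d^4_{1,1}: k∈[0..3] ⇒ +0.131061 -1.301440 +1.723113 -0.380235 = +0.172499;  D = +0.165979-0.046977i
d^4_{2,1}: k∈[0..2] ⇒ -0.452418 +1.497508 -0.660902 = +0.384188;  D = -0.070148-0.377729i
d^4_{3,1}: k∈[0..1] ⇒ +0.688657 -0.759821 = -0.071164;  D = +0.070867-0.006497i
d^4_{4,1}: single k=0 term ⇒ -0.528271;  D = +0.000409-0.528271i
Y_4^{m'}(θ=2.0259,φ=5.9407) and Σ D·Y over m':
  (+0.2350+0.2590i)·(+0.0575+0.2823i)  (+0.3661-0.2752i)·(-0.2061-0.3413i)  (-0.0725-0.1177i)·(+0.0737+0.0602i)  (+0.2780-0.1378i)·(+0.2899+0.1033i)  (-0.1085-0.2815i)·(-0.1576+0.0000i)  (+0.1660-0.0470i)·(-0.2899+0.1033i)  (-0.0701-0.3777i)·(+0.0737-0.0602i)  (+0.0709-0.0065i)·(+0.2061-0.3413i)  (+0.0004-0.5283i)·(+0.0575-0.2823i)
Y_4^1(R⁻¹ n̂) = -0.323173-0.015730i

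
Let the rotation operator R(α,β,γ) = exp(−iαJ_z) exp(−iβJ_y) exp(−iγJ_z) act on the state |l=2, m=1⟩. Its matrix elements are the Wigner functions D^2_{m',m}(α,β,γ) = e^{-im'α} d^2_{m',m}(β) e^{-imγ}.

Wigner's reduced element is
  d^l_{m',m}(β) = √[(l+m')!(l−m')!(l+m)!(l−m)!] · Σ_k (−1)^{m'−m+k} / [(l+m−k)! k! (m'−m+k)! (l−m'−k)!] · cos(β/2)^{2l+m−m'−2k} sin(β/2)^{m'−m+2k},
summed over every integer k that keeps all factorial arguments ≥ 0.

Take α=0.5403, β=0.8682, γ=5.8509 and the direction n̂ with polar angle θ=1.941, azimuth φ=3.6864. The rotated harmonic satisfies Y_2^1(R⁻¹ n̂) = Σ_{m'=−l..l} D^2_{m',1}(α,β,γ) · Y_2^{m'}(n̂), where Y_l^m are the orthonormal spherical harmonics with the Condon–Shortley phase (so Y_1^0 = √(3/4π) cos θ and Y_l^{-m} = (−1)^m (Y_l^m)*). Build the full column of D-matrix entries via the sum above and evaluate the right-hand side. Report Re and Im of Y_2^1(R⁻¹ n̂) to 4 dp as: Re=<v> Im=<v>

Re=-0.2151 Im=-0.1026

Need the full column D^2_{m',1} for m'=−2..2 at α=0.5403, β=0.8682, γ=5.8509.
cos(β/2)=0.907249, sin(β/2)=0.420594
d^2_{-2,1}: single k=3 term ⇒ +0.135004;  D = +0.007814+0.134777i
d^2_{-1,1}: k∈[2..3] ⇒ +0.436818 -0.031293 = +0.405525;  D = +0.228377+0.335103i
d^2_{0,1}: k∈[1..2] ⇒ +0.769340 -0.165345 = +0.603995;  D = +0.548434+0.253042i
d^2_{1,1}: k∈[0..1] ⇒ +0.677495 -0.436818 = +0.240677;  D = +0.239274-0.025946i
d^2_{2,1}: single k=0 term ⇒ -0.628163;  D = -0.500711+0.379313i
Y_2^{m'}(θ=1.941,φ=3.6864) and Σ D·Y over m':
  (+0.0078+0.1348i)·(+0.1554-0.2976i)  (+0.2284+0.3351i)·(+0.2229-0.1350i)  (+0.5484+0.2530i)·(-0.1915+0.0000i)  (+0.2393-0.0259i)·(-0.2229-0.1350i)  (-0.5007+0.3793i)·(+0.1554+0.2976i)
Y_2^1(R⁻¹ n̂) = -0.215077-0.102614i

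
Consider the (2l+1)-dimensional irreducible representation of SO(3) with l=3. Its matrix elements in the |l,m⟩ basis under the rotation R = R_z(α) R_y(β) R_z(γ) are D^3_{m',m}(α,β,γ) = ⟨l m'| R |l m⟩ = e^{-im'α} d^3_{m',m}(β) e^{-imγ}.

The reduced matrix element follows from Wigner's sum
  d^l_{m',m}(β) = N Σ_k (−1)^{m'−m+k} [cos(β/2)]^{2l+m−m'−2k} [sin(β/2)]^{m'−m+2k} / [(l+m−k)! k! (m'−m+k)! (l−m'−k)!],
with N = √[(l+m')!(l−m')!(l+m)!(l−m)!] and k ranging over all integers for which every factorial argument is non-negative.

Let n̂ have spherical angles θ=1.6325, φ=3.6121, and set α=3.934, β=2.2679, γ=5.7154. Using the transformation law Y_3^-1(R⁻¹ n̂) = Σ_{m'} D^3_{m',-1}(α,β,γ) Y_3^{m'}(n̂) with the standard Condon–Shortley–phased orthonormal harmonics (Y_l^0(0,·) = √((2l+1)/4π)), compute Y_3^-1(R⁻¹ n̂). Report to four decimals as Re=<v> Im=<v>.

Need the full column D^3_{m',-1} for m'=−3..3 at α=3.934, β=2.2679, γ=5.7154.
cos(β/2)=0.423084, sin(β/2)=0.906090
d^3_{-3,-1}: single k=2 term ⇒ +0.101882;  D = +0.024083-0.098994i
d^3_{-2,-1}: k∈[1..2] ⇒ +0.038842 -0.356307 = -0.317465;  D = -0.166953-0.270020i
d^3_{-1,-1}: k∈[0..2] ⇒ +0.005735 -0.210446 +0.723920 = +0.519210;  D = -0.506167-0.115648i
d^3_{0,-1}: k∈[0..2] ⇒ -0.042550 +0.585473 -0.895107 = -0.352184;  D = -0.296924+0.189393i
d^3_{1,-1}: k∈[0..2] ⇒ +0.157834 -0.965227 +0.553387 = -0.254006;  D = +0.053100-0.248393i
d^3_{2,-1}: k∈[0..1] ⇒ -0.356307 +0.817117 = +0.460810;  D = -0.253230-0.384994i
d^3_{3,-1}: single k=0 term ⇒ +0.467289;  D = +0.458288+0.091272i
Y_3^{m'}(θ=1.6325,φ=3.6121) and Σ D·Y over m':
  (+0.0241-0.0990i)·(-0.0658+0.4096i)  (-0.1670-0.2700i)·(-0.0370+0.0507i)  (-0.5062-0.1156i)·(+0.2820-0.1435i)  (-0.2969+0.1894i)·(+0.0686+0.0000i)  (+0.0531-0.2484i)·(-0.2820-0.1435i)  (-0.2532-0.3850i)·(-0.0370-0.0507i)  (+0.4583+0.0913i)·(+0.0658+0.4096i)
Y_3^-1(R⁻¹ n̂) = -0.188896+0.354118i

Re=-0.1889 Im=0.3541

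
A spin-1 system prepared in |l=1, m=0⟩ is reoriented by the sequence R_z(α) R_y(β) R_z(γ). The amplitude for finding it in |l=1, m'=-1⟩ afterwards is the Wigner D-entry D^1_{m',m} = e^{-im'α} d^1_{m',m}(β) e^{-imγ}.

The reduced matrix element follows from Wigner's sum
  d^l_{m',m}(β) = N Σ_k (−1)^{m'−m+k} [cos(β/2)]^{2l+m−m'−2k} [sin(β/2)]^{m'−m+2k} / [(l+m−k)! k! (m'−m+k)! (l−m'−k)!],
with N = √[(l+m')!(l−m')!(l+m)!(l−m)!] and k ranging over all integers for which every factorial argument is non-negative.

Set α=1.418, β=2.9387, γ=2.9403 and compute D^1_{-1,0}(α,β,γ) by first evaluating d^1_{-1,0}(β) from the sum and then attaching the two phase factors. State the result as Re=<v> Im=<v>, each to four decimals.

Split into d^1_{-1,0}(β=2.9387) × two z-phases.
Half-angle: c=0.101272, s=0.994859. N=√(1·2·1·1)=1.414214
k: max(0,(0)−(-1))=1 … min(1+(0),1−(-1))=1
  k=1: (−1)^0·1.4142/(1)·0.1013^1·0.9949^1 = +0.142484
d^1_{-1,0}(2.9387) = +0.142484
D = (+0.152202+0.988349i)·(+0.142484)·(+1.000000+0.000000i) = +0.021686+0.140824i

Re=0.0217 Im=0.1408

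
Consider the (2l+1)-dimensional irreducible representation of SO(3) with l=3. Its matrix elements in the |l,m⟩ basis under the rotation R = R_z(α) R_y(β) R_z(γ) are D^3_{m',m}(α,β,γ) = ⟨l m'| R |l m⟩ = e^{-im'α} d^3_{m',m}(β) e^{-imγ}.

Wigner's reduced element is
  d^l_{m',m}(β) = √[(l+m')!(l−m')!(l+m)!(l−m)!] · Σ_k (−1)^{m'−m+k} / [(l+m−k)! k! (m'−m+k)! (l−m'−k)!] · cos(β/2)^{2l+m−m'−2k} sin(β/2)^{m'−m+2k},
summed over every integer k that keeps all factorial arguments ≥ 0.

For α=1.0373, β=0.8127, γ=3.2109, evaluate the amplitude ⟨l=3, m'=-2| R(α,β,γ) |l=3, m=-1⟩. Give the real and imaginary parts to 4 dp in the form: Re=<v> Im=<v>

Split into d^3_{-2,-1}(β=0.8127) × two z-phases.
c=cos(0.8127/2)=0.918570, s=sin(0.8127/2)=0.395259; N=√[1·120·2·24]=75.894664
k: max(0,(-1)−(-2))=1 … min(3+(-1),3−(-2))=2
  k=1: (−1)^0·75.8947/(24)·0.9186^5·0.3953^1 = +0.817415
  k=2: (−1)^1·75.8947/(12)·0.9186^3·0.3953^3 = -0.302700
d^3_{-2,-1}(0.8127) = +0.817415 -0.302700 = +0.514715
D = (-0.482760+0.875753i)·(+0.514715)·(-0.997599-0.069252i) = +0.279103-0.432473i

Re=0.2791 Im=-0.4325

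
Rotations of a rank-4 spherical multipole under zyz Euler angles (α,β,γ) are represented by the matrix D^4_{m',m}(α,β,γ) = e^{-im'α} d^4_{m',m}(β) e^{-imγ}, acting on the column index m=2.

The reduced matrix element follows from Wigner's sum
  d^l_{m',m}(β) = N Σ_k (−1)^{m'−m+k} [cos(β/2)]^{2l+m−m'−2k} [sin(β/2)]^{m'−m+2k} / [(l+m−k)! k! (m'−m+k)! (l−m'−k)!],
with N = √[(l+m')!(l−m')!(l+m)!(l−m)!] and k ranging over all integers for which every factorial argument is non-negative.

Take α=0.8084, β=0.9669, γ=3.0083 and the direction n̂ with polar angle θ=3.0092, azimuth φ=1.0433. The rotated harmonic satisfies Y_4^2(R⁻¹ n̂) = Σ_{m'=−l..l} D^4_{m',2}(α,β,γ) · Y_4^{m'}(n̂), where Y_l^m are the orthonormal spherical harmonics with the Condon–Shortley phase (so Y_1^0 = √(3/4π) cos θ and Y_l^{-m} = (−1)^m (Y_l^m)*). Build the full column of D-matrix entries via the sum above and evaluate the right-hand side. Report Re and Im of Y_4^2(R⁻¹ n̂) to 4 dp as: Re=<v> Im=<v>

Need the full column D^4_{m',2} for m'=−4..4 at α=0.8084, β=0.9669, γ=3.0083.
cos(β/2)=0.885397, sin(β/2)=0.464837
d^4_{-4,2}: single k=6 term ⇒ +0.041846;  D = -0.039184-0.014686i
d^4_{-3,2}: k∈[5..6] ⇒ +0.169083 -0.015535 = +0.153548;  D = -0.138275+0.066762i
d^4_{-2,2}: k∈[4..6] ⇒ +0.430372 -0.094898 +0.002180 = +0.337653;  D = -0.103836+0.321291i
d^4_{-1,2}: k∈[3..5] ⇒ +0.772867 -0.319537 +0.017615 = +0.470945;  D = +0.224050+0.414235i
d^4_{0,2}: k∈[2..4] ⇒ +0.987526 -0.725842 +0.075024 = +0.336708;  D = +0.324814+0.088702i
d^4_{1,2}: k∈[1..3] ⇒ +0.841204 -1.159301 +0.213025 = -0.105072;  D = -0.090023+0.054185i
d^4_{2,2}: k∈[0..2] ⇒ +0.377661 -1.249133 +0.430372 = -0.441100;  D = -0.096511+0.430412i
d^4_{3,2}: k∈[0..1] ⇒ -0.741872 +0.613444 = -0.128428;  D = +0.071219+0.106871i
d^4_{4,2}: single k=0 term ⇒ +0.550816;  D = -0.542443-0.095673i
Y_4^{m'}(θ=3.0092,φ=1.0433) and Σ D·Y over m':
  (-0.0392-0.0147i)·(-0.0001+0.0001i)  (-0.1383+0.0668i)·(+0.0029+0.0000i)  (-0.1038+0.3213i)·(-0.0169-0.0298i)  (+0.2240+0.4142i)·(-0.1208+0.2074i)  (+0.3248+0.0887i)·(+0.7737+0.0000i)  (-0.0900+0.0542i)·(+0.1208+0.2074i)  (-0.0965+0.4304i)·(-0.0169+0.0298i)  (+0.0712+0.1069i)·(-0.0029+0.0000i)  (-0.5424-0.0957i)·(-0.0001-0.0001i)
Y_4^2(R⁻¹ n̂) = +0.115741+0.040382i

Re=0.1157 Im=0.0404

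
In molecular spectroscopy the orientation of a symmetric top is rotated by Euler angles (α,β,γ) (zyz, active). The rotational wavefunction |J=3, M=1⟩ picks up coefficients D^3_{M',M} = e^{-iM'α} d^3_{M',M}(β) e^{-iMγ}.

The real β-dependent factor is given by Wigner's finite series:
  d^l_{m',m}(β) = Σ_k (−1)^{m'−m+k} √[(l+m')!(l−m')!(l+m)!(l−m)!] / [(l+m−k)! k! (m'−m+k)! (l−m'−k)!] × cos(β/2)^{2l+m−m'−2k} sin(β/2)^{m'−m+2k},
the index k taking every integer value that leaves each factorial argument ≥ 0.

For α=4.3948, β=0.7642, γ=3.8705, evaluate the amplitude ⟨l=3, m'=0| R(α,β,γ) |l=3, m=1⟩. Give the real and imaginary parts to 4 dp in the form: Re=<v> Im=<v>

Re=-0.3589 Im=0.3205

First d^3_{0,1}(β=0.7642), then the phase factors e^{-i(0)α} and e^{-i(1)γ}:
Half-angle: c=0.927884, s=0.372870. N=√(6·6·24·2)=41.569219
The bounds max(0,m−m')=1 and min(l+m,l−m')=3 give 3 terms
  k=1: (−1)^0·41.5692/(12)·0.9279^5·0.3729^1 = +0.888414
  k=2: (−1)^1·41.5692/(4)·0.9279^3·0.3729^3 = -0.430392
  k=3: (−1)^2·41.5692/(12)·0.9279^1·0.3729^5 = +0.023167
d^3_{0,1}(0.7642) = +0.888414 -0.430392 +0.023167 = +0.481189
Phases: e^{-i·(0)·4.3948}=+1.000000+0.000000i, e^{-i·(1)·3.8705}=-0.745903+0.666055i ⇒ D=-0.358920+0.320498i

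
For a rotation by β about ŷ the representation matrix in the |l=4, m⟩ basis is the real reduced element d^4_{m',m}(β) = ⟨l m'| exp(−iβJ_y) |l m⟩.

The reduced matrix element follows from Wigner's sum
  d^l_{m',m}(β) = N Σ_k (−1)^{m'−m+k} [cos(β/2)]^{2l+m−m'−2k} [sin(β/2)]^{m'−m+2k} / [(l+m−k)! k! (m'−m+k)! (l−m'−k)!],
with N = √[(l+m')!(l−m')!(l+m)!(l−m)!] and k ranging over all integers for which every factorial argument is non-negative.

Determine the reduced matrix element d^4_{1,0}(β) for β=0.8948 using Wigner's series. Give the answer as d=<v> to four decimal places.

d=0.0709

d^4_{1,0}(β=0.8948) via Wigner's sum:
c=cos(0.8948/2)=0.901575, s=sin(0.8948/2)=0.432623; N=√[120·6·24·24]=643.987578
k: max(0,(0)−(1))=0 … min(4+(0),4−(1))=3
  k=0: (−1)^1·643.9876/(144)·0.9016^7·0.4326^1 = -0.936780
  k=1: (−1)^2·643.9876/(24)·0.9016^5·0.4326^3 = +1.294208
  k=2: (−1)^3·643.9876/(24)·0.9016^3·0.4326^5 = -0.298002
  k=3: (−1)^4·643.9876/(144)·0.9016^1·0.4326^7 = +0.011436
d^4_{1,0}(0.8948) = -0.936780 +1.294208 -0.298002 +0.011436 = +0.070862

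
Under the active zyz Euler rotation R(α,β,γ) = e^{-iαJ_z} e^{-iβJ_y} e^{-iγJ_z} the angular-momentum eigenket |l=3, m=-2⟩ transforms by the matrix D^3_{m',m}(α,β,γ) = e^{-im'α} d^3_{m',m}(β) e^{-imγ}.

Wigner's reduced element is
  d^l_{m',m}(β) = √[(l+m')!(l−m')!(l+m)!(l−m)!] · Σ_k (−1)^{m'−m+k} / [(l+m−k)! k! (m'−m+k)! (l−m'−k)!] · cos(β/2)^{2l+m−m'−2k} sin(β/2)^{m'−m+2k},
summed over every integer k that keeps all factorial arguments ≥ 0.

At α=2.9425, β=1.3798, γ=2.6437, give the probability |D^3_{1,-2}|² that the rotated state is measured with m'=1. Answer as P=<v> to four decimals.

First d^3_{1,-2}(β=1.3798), then the phase factors e^{-i(1)α} and e^{-i(-2)γ}:
With c≡cos(β/2)=0.771310 and s≡sin(β/2)=0.636460, N=[24·2·1·120]^{1/2}=75.894664
k∈{0,1} keeps every argument non-negative
  k=0: (−1)^3·75.8947/(12)·0.7713^3·0.6365^3 = -0.748221
  k=1: (−1)^4·75.8947/(24)·0.7713^1·0.6365^5 = +0.254733
d^3_{1,-2}(1.3798) = -0.748221 +0.254733 = -0.493488
|D^3_{1,-2}|² = |d^3_{1,-2}(β)|² = (-0.493488)² = 0.243531 (the z-rotation phases have unit modulus)

P=0.2435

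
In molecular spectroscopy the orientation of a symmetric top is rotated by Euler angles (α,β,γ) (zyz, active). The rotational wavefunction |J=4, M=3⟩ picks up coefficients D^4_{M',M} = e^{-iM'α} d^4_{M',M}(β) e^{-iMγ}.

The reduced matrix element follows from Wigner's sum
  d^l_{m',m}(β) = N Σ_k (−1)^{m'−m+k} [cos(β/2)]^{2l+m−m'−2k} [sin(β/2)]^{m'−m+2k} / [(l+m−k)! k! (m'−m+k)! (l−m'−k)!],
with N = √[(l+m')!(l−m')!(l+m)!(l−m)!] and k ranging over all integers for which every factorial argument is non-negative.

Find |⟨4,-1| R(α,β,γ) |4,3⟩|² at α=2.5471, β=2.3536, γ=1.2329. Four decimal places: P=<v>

D^4_{-1,3}(2.5471,2.3536,1.2329) = e^{-i·-1·2.5471}·d^4_{-1,3}(2.3536)·e^{-i·3·1.2329}. Compute d first:
c=cos(2.3536/2)=0.383882, s=sin(2.3536/2)=0.923382; N=√[6·120·5040·1]=1904.940944
Admissible k: 4..5 (factorial args all ≥0)
  k=4: (−1)^0·1904.9409/(144)·0.3839^4·0.9234^4 = +0.208850
  k=5: (−1)^1·1904.9409/(240)·0.3839^2·0.9234^6 = -0.725027
d^4_{-1,3}(2.3536) = +0.208850 -0.725027 = -0.516177
|D^4_{-1,3}|² = |d^4_{-1,3}(β)|² = (-0.516177)² = 0.266439 (the z-rotation phases have unit modulus)

P=0.2664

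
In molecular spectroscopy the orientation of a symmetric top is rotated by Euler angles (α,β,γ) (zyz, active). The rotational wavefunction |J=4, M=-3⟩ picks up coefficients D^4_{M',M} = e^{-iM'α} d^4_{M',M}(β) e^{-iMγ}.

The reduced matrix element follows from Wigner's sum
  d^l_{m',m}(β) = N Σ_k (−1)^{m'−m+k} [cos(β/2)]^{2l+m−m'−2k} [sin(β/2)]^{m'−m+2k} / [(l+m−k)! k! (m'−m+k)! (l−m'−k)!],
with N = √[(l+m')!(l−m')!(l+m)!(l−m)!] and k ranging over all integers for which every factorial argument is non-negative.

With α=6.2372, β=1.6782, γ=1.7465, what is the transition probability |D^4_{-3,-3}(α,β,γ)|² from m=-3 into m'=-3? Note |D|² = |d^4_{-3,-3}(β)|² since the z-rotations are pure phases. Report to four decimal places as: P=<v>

P=0.0930

First d^4_{-3,-3}(β=1.6782), then the phase factors e^{-i(-3)α} and e^{-i(-3)γ}:
Half-angle: c=0.668133, s=0.744042. N=√(1·5040·1·5040)=5040.000000
The bounds max(0,m−m')=0 and min(l+m,l−m')=1 give 2 terms
  k=0: (−1)^0·5040.0000/(5040)·0.6681^8·0.7440^0 = +0.039710
  k=1: (−1)^1·5040.0000/(720)·0.6681^6·0.7440^2 = -0.344722
d^4_{-3,-3}(1.6782) = +0.039710 -0.344722 = -0.305012
|D^4_{-3,-3}|² = |d^4_{-3,-3}(β)|² = (-0.305012)² = 0.093032 (the z-rotation phases have unit modulus)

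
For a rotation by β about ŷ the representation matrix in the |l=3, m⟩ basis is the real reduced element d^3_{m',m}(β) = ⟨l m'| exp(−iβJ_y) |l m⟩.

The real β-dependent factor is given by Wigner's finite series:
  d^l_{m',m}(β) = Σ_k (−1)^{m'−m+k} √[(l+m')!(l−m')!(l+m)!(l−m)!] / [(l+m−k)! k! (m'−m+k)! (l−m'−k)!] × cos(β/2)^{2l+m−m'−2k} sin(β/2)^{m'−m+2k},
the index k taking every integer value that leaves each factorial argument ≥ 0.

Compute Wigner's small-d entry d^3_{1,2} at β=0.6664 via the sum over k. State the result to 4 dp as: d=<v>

d^3_{1,2}(β=0.6664) via Wigner's sum:
With c≡cos(β/2)=0.945001 and s≡sin(β/2)=0.327069, N=[24·2·120·1]^{1/2}=75.894664
The bounds max(0,m−m')=1 and min(l+m,l−m')=2 give 2 terms
  k=1: (−1)^0·75.8947/(24)·0.9450^5·0.3271^1 = +0.779470
  k=2: (−1)^1·75.8947/(12)·0.9450^3·0.3271^3 = -0.186742
d^3_{1,2}(0.6664) = +0.779470 -0.186742 = +0.592727

d=0.5927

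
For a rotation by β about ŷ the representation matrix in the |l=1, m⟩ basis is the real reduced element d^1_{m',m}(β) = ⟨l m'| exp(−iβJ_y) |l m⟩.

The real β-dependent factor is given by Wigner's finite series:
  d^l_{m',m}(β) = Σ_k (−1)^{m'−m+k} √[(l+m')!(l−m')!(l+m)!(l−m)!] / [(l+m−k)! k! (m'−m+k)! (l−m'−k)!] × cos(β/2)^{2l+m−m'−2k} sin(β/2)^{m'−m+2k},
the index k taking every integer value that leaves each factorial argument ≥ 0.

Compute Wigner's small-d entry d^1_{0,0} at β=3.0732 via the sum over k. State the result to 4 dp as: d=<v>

d=-0.9977

d^1_{0,0}(β=3.0732) via Wigner's sum:
Half-angle: c=0.034190, s=0.999415. N=√(1·1·1·1)=1.000000
k: max(0,(0)−(0))=0 … min(1+(0),1−(0))=1
  k=0: (−1)^0·1.0000/(1)·0.0342^2·0.9994^0 = +0.001169
  k=1: (−1)^1·1.0000/(1)·0.0342^0·0.9994^2 = -0.998831
d^1_{0,0}(3.0732) = +0.001169 -0.998831 = -0.997662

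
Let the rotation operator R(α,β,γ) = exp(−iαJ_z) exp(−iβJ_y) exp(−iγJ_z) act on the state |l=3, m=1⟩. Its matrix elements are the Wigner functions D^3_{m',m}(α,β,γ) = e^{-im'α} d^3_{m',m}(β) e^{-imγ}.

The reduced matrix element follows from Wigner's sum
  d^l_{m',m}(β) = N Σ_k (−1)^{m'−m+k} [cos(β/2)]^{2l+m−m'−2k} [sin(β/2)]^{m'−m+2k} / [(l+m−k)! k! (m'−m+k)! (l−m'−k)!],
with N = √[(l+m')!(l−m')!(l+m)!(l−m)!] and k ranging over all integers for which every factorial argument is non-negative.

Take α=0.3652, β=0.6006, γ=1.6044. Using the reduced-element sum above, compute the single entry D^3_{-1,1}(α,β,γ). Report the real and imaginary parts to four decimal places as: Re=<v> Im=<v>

Re=0.1243 Im=-0.3611

D^3_{-1,1}(0.3652,0.6006,1.6044) = e^{-i·-1·0.3652}·d^3_{-1,1}(0.6006)·e^{-i·1·1.6044}. Compute d first:
c=cos(0.6006/2)=0.955248, s=sin(0.6006/2)=0.295807; N=√[2·24·24·2]=48.000000
The bounds max(0,m−m')=2 and min(l+m,l−m')=4 give 3 terms
  k=2: (−1)^0·48.0000/(8)·0.9552^4·0.2958^2 = +0.437151
  k=3: (−1)^1·48.0000/(6)·0.9552^2·0.2958^4 = -0.055893
  k=4: (−1)^2·48.0000/(48)·0.9552^0·0.2958^6 = +0.000670
d^3_{-1,1}(0.6006) = +0.437151 -0.055893 +0.000670 = +0.381929
D = (+0.934052+0.357136i)·(+0.381929)·(-0.033597-0.999435i) = +0.124338-0.361123i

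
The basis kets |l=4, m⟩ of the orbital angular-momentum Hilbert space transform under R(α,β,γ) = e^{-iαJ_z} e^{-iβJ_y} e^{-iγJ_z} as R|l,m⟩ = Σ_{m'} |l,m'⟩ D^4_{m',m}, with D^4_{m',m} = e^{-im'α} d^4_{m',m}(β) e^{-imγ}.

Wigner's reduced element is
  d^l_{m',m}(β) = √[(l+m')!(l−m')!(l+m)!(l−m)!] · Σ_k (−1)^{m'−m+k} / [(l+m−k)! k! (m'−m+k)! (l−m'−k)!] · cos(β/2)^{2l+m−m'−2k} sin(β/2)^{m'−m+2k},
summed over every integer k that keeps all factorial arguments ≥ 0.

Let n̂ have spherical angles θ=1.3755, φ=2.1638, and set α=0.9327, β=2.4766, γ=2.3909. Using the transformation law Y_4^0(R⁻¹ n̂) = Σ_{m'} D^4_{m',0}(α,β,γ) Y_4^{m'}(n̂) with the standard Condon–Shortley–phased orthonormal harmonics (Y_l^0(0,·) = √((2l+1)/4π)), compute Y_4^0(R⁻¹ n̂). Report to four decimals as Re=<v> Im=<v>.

Need the full column D^4_{m',0} for m'=−4..4 at α=0.9327, β=2.4766, γ=2.3909.
cos(β/2)=0.326404, sin(β/2)=0.945230
d^4_{-4,0}: single k=4 term ⇒ +0.075809;  D = -0.063026-0.042127i
d^4_{-3,0}: k∈[3..4] ⇒ +0.037021 -0.310469 = -0.273447;  D = +0.257474-0.092091i
d^4_{-2,0}: k∈[2..4] ⇒ +0.010250 -0.229224 +0.720871 = +0.501897;  D = -0.145731+0.480274i
d^4_{-1,0}: k∈[1..4] ⇒ +0.001669 -0.083957 +0.704076 -0.984088 = -0.362300;  D = -0.215810-0.291010i
d^4_{0,0}: k∈[0..4] ⇒ +0.000129 -0.017287 +0.326192 -1.215784 +0.637238 = -0.269512;  D = -0.269512+0.000000i
d^4_{1,0}: k∈[0..3] ⇒ -0.001669 +0.083957 -0.704076 +0.984088 = +0.362300;  D = +0.215810-0.291010i
d^4_{2,0}: k∈[0..2] ⇒ +0.010250 -0.229224 +0.720871 = +0.501897;  D = -0.145731-0.480274i
d^4_{3,0}: k∈[0..1] ⇒ -0.037021 +0.310469 = +0.273447;  D = -0.257474-0.092091i
d^4_{4,0}: single k=0 term ⇒ +0.075809;  D = -0.063026+0.042127i
Y_4^{m'}(θ=1.3755,φ=2.1638) and Σ D·Y over m':
  (-0.0630-0.0421i)·(-0.2943-0.2852i)  (+0.2575-0.0921i)·(+0.2244-0.0474i)  (-0.1457+0.4803i)·(+0.0890-0.2197i)  (-0.2158-0.2910i)·(+0.1377+0.2044i)  (-0.2695+0.0000i)·(+0.2031+0.0000i)  (+0.2158-0.2910i)·(-0.1377+0.2044i)  (-0.1457-0.4803i)·(+0.0890+0.2197i)  (-0.2575-0.0921i)·(-0.2244-0.0474i)  (-0.0630+0.0421i)·(-0.2943+0.2852i)
Y_4^0(R⁻¹ n̂) = +0.309762+0.000000i

Re=0.3098 Im=0.0000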